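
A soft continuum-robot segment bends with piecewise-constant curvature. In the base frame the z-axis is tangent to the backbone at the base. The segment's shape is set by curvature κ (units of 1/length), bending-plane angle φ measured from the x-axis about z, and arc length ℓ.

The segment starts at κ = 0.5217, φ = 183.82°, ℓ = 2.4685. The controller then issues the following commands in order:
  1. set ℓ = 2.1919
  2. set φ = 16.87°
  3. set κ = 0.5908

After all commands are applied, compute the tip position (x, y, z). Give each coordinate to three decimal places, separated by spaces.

1.179 0.357 1.629

initial: κ=0.5217, φ=183.82°, ℓ=2.4685
cmd 1: set ℓ=2.1919 → (κ,φ,ℓ)=(0.5217,183.82°,2.1919) → tip=(-1.1200,-0.0748,1.7445)
cmd 2: set φ=16.87° → (κ,φ,ℓ)=(0.5217,16.87°,2.1919) → tip=(1.0742,0.3257,1.7445)
cmd 3: set κ=0.5908 → (κ,φ,ℓ)=(0.5908,16.87°,2.1919) → tip=(1.1787,0.3574,1.6286)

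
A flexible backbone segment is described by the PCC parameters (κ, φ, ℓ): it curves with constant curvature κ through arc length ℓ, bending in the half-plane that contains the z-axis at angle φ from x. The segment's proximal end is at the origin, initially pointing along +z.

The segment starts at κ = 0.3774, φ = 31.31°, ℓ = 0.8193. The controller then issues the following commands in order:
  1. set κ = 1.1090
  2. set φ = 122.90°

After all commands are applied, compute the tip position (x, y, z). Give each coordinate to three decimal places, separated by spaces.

-0.189 0.292 0.711

initial: κ=0.3774, φ=31.31°, ℓ=0.8193
cmd 1: set κ=1.1090 → (κ,φ,ℓ)=(1.1090,31.31°,0.8193) → tip=(0.2967,0.1805,0.7111)
cmd 2: set φ=122.90° → (κ,φ,ℓ)=(1.1090,122.90°,0.8193) → tip=(-0.1886,0.2916,0.7111)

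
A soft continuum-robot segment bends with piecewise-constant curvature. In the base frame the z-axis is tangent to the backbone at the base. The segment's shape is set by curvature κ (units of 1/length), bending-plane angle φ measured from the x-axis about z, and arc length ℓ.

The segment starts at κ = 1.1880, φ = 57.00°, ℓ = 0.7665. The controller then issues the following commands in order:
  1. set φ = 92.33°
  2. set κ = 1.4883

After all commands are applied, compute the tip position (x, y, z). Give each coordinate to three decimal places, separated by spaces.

-0.016 0.391 0.611

initial: κ=1.1880, φ=57.00°, ℓ=0.7665
cmd 1: set φ=92.33° → (κ,φ,ℓ)=(1.1880,92.33°,0.7665) → tip=(-0.0132,0.3253,0.6649)
cmd 2: set κ=1.4883 → (κ,φ,ℓ)=(1.4883,92.33°,0.7665) → tip=(-0.0159,0.3915,0.6107)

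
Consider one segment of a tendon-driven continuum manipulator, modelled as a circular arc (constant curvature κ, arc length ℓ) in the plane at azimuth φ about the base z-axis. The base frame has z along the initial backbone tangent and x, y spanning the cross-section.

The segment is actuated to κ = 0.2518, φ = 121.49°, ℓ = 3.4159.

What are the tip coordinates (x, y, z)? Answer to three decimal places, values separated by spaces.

-0.721 1.177 3.010

θ = κ·ℓ = 0.2518 × 3.4159 = 0.86012 rad
ρ = (1 − cos θ)/κ = (1 − 0.65234)/0.2518 = 1.38068
z = sin θ / κ = 0.75792/0.2518 = 3.01002
x = ρ cos φ = 1.38068 × cos(121.49°) = -0.72120
y = ρ sin φ = 1.38068 × sin(121.49°) = 1.17735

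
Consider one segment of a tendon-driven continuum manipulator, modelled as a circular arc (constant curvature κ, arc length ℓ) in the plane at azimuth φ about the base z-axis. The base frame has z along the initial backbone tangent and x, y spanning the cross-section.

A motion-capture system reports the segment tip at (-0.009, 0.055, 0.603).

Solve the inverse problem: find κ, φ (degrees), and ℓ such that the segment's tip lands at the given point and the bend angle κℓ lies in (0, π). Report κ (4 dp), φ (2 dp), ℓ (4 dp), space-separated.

ρ = √(x²+y²) = √(-0.009² + 0.055²) = 0.05573
φ = atan2(y, x) mod 360° = atan2(0.055, -0.009) = 99.2933°
|p|² = ρ² + z² = 0.05573² + 0.603² = 0.36671
κ = 2ρ / |p|² = 2×0.05573 / 0.36671 = 0.30395
θ = 2·atan2(ρ, z) = 2·atan2(0.05573, 0.603) = 0.18432 rad
ℓ = θ/κ = 0.18432/0.30395 = 0.60643

0.3039 99.29 0.6064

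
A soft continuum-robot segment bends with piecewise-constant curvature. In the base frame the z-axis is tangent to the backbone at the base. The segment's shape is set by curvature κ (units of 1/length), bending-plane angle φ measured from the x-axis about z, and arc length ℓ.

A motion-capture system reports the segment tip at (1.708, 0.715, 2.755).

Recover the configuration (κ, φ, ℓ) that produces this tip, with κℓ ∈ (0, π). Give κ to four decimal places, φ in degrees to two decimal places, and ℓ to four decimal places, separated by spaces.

ρ = √(x²+y²) = √(1.708² + 0.715²) = 1.85162
φ = atan2(y, x) mod 360° = atan2(0.715, 1.708) = 22.7151°
|p|² = ρ² + z² = 1.85162² + 2.755² = 11.01851
κ = 2ρ / |p|² = 2×1.85162 / 11.01851 = 0.33609
θ = 2·atan2(ρ, z) = 2·atan2(1.85162, 2.755) = 1.18350 rad
ℓ = θ/κ = 1.18350/0.33609 = 3.52136

0.3361 22.72 3.5214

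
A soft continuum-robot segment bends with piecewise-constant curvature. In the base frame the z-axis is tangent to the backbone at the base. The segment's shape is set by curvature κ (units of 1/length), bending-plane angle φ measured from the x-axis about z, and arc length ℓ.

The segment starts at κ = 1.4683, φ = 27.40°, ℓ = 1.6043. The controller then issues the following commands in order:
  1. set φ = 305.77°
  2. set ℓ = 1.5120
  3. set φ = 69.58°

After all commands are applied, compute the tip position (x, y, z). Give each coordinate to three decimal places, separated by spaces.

0.381 1.024 0.542

initial: κ=1.4683, φ=27.40°, ℓ=1.6043
cmd 1: set φ=305.77° → (κ,φ,ℓ)=(1.4683,305.77°,1.6043) → tip=(0.6794,-0.9431,0.4819)
cmd 2: set ℓ=1.5120 → (κ,φ,ℓ)=(1.4683,305.77°,1.5120) → tip=(0.6388,-0.8867,0.5425)
cmd 3: set φ=69.58° → (κ,φ,ℓ)=(1.4683,69.58°,1.5120) → tip=(0.3813,1.0242,0.5425)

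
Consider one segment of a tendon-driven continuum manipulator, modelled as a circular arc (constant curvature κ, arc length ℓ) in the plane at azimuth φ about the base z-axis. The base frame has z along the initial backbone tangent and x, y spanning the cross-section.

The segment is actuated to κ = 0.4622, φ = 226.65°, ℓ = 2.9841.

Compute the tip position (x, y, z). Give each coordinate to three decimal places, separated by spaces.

θ = κ·ℓ = 0.4622 × 2.9841 = 1.37925 rad
ρ = (1 − cos θ)/κ = (1 − 0.19038)/0.4622 = 1.75167
z = sin θ / κ = 0.98171/0.4622 = 2.12400
x = ρ cos φ = 1.75167 × cos(226.65°) = -1.20244
y = ρ sin φ = 1.75167 × sin(226.65°) = -1.27377

-1.202 -1.274 2.124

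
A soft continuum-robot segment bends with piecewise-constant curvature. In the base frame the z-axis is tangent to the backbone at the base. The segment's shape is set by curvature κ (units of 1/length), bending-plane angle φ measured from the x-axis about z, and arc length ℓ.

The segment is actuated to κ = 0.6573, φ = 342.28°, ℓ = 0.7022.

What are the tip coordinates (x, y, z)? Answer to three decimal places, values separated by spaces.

0.152 -0.048 0.678

θ = κ·ℓ = 0.6573 × 0.7022 = 0.46156 rad
ρ = (1 − cos θ)/κ = (1 − 0.89536)/0.6573 = 0.15920
z = sin θ / κ = 0.44534/0.6573 = 0.67753
x = ρ cos φ = 0.15920 × cos(342.28°) = 0.15164
y = ρ sin φ = 0.15920 × sin(342.28°) = -0.04845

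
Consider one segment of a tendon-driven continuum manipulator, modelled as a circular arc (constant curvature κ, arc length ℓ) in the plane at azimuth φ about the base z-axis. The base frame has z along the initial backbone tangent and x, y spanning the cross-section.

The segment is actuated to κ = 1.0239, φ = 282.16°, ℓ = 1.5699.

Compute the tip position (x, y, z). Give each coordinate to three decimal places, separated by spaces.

0.213 -0.990 0.976

θ = κ·ℓ = 1.0239 × 1.5699 = 1.60742 rad
ρ = (1 − cos θ)/κ = (1 − -0.03662)/1.0239 = 1.01242
z = sin θ / κ = 0.99933/1.0239 = 0.97600
x = ρ cos φ = 1.01242 × cos(282.16°) = 0.21326
y = ρ sin φ = 1.01242 × sin(282.16°) = -0.98970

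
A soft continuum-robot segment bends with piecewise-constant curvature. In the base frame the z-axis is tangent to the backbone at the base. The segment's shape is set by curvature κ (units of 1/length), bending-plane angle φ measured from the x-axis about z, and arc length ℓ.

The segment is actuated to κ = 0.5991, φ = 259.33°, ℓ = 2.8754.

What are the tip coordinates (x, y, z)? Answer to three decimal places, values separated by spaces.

-0.356 -1.888 1.650

θ = κ·ℓ = 0.5991 × 2.8754 = 1.72265 rad
ρ = (1 − cos θ)/κ = (1 − -0.15127)/0.5991 = 1.92167
z = sin θ / κ = 0.98849/0.5991 = 1.64996
x = ρ cos φ = 1.92167 × cos(259.33°) = -0.35580
y = ρ sin φ = 1.92167 × sin(259.33°) = -1.88844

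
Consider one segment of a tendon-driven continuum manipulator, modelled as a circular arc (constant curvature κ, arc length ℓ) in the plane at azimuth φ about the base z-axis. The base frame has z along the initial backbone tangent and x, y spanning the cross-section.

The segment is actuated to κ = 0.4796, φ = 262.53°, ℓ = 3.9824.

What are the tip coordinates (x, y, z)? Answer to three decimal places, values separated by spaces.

θ = κ·ℓ = 0.4796 × 3.9824 = 1.90996 rad
ρ = (1 − cos θ)/κ = (1 − -0.33270)/0.4796 = 2.77877
z = sin θ / κ = 0.94303/0.4796 = 1.96629
x = ρ cos φ = 2.77877 × cos(262.53°) = -0.36126
y = ρ sin φ = 2.77877 × sin(262.53°) = -2.75519

-0.361 -2.755 1.966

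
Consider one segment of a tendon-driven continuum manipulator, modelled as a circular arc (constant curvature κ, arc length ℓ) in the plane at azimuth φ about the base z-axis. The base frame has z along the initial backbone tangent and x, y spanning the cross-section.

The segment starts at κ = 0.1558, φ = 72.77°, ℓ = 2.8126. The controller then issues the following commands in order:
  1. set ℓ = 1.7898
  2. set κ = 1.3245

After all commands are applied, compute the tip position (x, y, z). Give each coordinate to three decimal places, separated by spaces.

0.384 1.238 0.526

initial: κ=0.1558, φ=72.77°, ℓ=2.8126
cmd 1: set ℓ=1.7898 → (κ,φ,ℓ)=(0.1558,72.77°,1.7898) → tip=(0.0734,0.2368,1.7667)
cmd 2: set κ=1.3245 → (κ,φ,ℓ)=(1.3245,72.77°,1.7898) → tip=(0.3840,1.2383,0.5261)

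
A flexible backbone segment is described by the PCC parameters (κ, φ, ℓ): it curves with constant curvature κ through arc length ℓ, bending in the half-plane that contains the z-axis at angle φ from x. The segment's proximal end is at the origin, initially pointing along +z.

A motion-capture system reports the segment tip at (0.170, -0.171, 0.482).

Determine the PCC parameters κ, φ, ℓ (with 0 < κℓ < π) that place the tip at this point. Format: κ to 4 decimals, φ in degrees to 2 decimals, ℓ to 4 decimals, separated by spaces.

1.6603 314.83 0.5588

ρ = √(x²+y²) = √(0.170² + -0.171²) = 0.24112
φ = atan2(y, x) mod 360° = atan2(-0.171, 0.170) = 314.8320°
|p|² = ρ² + z² = 0.24112² + 0.482² = 0.29046
κ = 2ρ / |p|² = 2×0.24112 / 0.29046 = 1.66027
θ = 2·atan2(ρ, z) = 2·atan2(0.24112, 0.482) = 0.92771 rad
ℓ = θ/κ = 0.92771/1.66027 = 0.55877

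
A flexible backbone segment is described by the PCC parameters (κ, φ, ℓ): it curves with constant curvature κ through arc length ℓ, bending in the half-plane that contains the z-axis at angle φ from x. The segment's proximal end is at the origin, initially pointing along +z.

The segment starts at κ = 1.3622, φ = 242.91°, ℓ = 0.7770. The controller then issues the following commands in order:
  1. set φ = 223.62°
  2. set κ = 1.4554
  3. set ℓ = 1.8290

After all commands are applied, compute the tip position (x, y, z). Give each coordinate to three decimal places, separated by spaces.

-0.939 -0.895 0.317

initial: κ=1.3622, φ=242.91°, ℓ=0.7770
cmd 1: set φ=223.62° → (κ,φ,ℓ)=(1.3622,223.62°,0.7770) → tip=(-0.2709,-0.2582,0.6398)
cmd 2: set κ=1.4554 → (κ,φ,ℓ)=(1.4554,223.62°,0.7770) → tip=(-0.2856,-0.2721,0.6217)
cmd 3: set ℓ=1.8290 → (κ,φ,ℓ)=(1.4554,223.62°,1.8290) → tip=(-0.9387,-0.8945,0.3171)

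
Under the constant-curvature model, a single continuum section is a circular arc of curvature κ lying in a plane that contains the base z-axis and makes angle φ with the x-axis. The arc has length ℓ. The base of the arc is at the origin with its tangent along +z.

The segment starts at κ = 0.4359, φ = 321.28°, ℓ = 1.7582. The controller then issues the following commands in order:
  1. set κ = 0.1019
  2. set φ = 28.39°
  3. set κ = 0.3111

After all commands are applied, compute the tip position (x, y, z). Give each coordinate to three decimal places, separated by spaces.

0.413 0.223 1.672

initial: κ=0.4359, φ=321.28°, ℓ=1.7582
cmd 1: set κ=0.1019 → (κ,φ,ℓ)=(0.1019,321.28°,1.7582) → tip=(0.1226,-0.0983,1.7488)
cmd 2: set φ=28.39° → (κ,φ,ℓ)=(0.1019,28.39°,1.7582) → tip=(0.1382,0.0747,1.7488)
cmd 3: set κ=0.3111 → (κ,φ,ℓ)=(0.3111,28.39°,1.7582) → tip=(0.4126,0.2230,1.6718)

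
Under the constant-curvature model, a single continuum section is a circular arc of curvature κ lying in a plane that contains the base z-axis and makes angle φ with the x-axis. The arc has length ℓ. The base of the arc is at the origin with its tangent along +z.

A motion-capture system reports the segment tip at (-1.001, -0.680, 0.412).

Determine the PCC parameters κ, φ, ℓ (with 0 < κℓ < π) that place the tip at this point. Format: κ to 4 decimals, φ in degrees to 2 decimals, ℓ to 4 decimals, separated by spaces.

1.4810 214.19 1.6781

ρ = √(x²+y²) = √(-1.001² + -0.680²) = 1.21012
φ = atan2(y, x) mod 360° = atan2(-0.680, -1.001) = 214.1891°
|p|² = ρ² + z² = 1.21012² + 0.412² = 1.63414
κ = 2ρ / |p|² = 2×1.21012 / 1.63414 = 1.48105
θ = 2·atan2(ρ, z) = 2·atan2(1.21012, 0.412) = 2.48529 rad
ℓ = θ/κ = 2.48529/1.48105 = 1.67806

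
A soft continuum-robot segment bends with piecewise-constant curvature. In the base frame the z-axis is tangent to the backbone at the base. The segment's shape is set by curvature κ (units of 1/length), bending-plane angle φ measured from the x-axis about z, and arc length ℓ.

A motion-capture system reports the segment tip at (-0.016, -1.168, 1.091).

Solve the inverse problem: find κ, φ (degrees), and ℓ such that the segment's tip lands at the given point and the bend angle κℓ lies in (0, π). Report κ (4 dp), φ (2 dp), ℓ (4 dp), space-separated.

ρ = √(x²+y²) = √(-0.016² + -1.168²) = 1.16811
φ = atan2(y, x) mod 360° = atan2(-1.168, -0.016) = 269.2152°
|p|² = ρ² + z² = 1.16811² + 1.091² = 2.55476
κ = 2ρ / |p|² = 2×1.16811 / 2.55476 = 0.91446
θ = 2·atan2(ρ, z) = 2·atan2(1.16811, 1.091) = 1.63904 rad
ℓ = θ/κ = 1.63904/0.91446 = 1.79236

0.9145 269.22 1.7924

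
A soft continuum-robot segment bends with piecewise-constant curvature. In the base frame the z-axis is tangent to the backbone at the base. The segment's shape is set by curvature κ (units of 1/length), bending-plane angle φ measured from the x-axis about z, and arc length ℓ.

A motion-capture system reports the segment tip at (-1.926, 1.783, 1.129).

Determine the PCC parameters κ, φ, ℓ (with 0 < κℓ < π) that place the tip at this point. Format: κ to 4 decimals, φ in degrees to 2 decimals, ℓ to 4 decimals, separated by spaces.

ρ = √(x²+y²) = √(-1.926² + 1.783²) = 2.62461
φ = atan2(y, x) mod 360° = atan2(1.783, -1.926) = 137.2079°
|p|² = ρ² + z² = 2.62461² + 1.129² = 8.16321
κ = 2ρ / |p|² = 2×2.62461 / 8.16321 = 0.64303
θ = 2·atan2(ρ, z) = 2·atan2(2.62461, 1.129) = 2.32913 rad
ℓ = θ/κ = 2.32913/0.64303 = 3.62209

0.6430 137.21 3.6221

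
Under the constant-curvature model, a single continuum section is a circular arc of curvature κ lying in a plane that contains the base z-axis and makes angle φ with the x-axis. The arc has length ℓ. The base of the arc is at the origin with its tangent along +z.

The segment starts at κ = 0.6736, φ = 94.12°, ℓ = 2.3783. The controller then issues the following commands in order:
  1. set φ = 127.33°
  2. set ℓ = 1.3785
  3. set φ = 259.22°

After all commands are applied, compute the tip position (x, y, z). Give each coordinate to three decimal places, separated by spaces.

initial: κ=0.6736, φ=94.12°, ℓ=2.3783
cmd 1: set φ=127.33° → (κ,φ,ℓ)=(0.6736,127.33°,2.3783) → tip=(-0.9284,1.2173,1.4838)
cmd 2: set ℓ=1.3785 → (κ,φ,ℓ)=(0.6736,127.33°,1.3785) → tip=(-0.3610,0.4734,1.1888)
cmd 3: set φ=259.22° → (κ,φ,ℓ)=(0.6736,259.22°,1.3785) → tip=(-0.1113,-0.5848,1.1888)

-0.111 -0.585 1.189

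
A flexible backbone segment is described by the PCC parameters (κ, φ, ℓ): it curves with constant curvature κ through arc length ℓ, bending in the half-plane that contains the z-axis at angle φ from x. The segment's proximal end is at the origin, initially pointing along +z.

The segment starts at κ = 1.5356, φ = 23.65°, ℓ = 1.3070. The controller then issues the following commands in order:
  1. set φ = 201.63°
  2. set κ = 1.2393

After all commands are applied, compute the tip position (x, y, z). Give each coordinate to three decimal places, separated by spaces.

initial: κ=1.5356, φ=23.65°, ℓ=1.3070
cmd 1: set φ=201.63° → (κ,φ,ℓ)=(1.5356,201.63°,1.3070) → tip=(-0.8611,-0.3415,0.5902)
cmd 2: set κ=1.2393 → (κ,φ,ℓ)=(1.2393,201.63°,1.3070) → tip=(-0.7868,-0.3120,0.8059)

-0.787 -0.312 0.806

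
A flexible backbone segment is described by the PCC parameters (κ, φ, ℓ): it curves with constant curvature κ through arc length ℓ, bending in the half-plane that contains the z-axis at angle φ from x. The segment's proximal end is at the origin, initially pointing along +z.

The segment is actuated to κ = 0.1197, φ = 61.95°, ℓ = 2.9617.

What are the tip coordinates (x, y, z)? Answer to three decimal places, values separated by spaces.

θ = κ·ℓ = 0.1197 × 2.9617 = 0.35452 rad
ρ = (1 − cos θ)/κ = (1 − 0.93781)/0.1197 = 0.51951
z = sin θ / κ = 0.34714/0.1197 = 2.90005
x = ρ cos φ = 0.51951 × cos(61.95°) = 0.24429
y = ρ sin φ = 0.51951 × sin(61.95°) = 0.45849

0.244 0.458 2.900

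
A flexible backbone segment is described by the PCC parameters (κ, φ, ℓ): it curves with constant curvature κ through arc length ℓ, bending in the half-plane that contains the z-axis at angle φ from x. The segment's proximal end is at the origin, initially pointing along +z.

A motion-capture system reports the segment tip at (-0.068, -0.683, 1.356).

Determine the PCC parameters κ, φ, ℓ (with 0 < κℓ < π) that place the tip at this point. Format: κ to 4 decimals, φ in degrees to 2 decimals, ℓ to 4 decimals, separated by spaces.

ρ = √(x²+y²) = √(-0.068² + -0.683²) = 0.68638
φ = atan2(y, x) mod 360° = atan2(-0.683, -0.068) = 264.3143°
|p|² = ρ² + z² = 0.68638² + 1.356² = 2.30985
κ = 2ρ / |p|² = 2×0.68638 / 2.30985 = 0.59430
θ = 2·atan2(ρ, z) = 2·atan2(0.68638, 1.356) = 0.93715 rad
ℓ = θ/κ = 0.93715/0.59430 = 1.57689

0.5943 264.31 1.5769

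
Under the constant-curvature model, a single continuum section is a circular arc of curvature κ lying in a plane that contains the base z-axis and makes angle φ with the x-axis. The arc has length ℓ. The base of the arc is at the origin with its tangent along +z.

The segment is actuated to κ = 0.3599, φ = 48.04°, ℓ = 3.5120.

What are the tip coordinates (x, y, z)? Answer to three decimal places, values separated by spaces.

θ = κ·ℓ = 0.3599 × 3.5120 = 1.26397 rad
ρ = (1 − cos θ)/κ = (1 − 0.30204)/0.3599 = 1.93933
z = sin θ / κ = 0.95330/0.3599 = 2.64878
x = ρ cos φ = 1.93933 × cos(48.04°) = 1.29666
y = ρ sin φ = 1.93933 × sin(48.04°) = 1.44211

1.297 1.442 2.649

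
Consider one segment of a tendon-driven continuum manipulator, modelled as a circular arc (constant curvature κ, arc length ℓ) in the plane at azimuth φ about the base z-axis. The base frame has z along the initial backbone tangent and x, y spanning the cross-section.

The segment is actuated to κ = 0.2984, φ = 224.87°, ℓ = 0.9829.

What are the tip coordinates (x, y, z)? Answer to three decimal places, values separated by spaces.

-0.101 -0.101 0.969

θ = κ·ℓ = 0.2984 × 0.9829 = 0.29330 rad
ρ = (1 − cos θ)/κ = (1 − 0.95730)/0.2984 = 0.14311
z = sin θ / κ = 0.28911/0.2984 = 0.96887
x = ρ cos φ = 0.14311 × cos(224.87°) = -0.10142
y = ρ sin φ = 0.14311 × sin(224.87°) = -0.10096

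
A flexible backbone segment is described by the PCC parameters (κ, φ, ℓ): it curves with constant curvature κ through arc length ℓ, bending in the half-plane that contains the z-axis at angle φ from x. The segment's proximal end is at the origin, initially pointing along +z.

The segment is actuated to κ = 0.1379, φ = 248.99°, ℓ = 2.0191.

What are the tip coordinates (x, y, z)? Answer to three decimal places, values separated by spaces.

θ = κ·ℓ = 0.1379 × 2.0191 = 0.27843 rad
ρ = (1 − cos θ)/κ = (1 − 0.96149)/0.1379 = 0.27928
z = sin θ / κ = 0.27485/0.1379 = 1.99311
x = ρ cos φ = 0.27928 × cos(248.99°) = -0.10013
y = ρ sin φ = 0.27928 × sin(248.99°) = -0.26071

-0.100 -0.261 1.993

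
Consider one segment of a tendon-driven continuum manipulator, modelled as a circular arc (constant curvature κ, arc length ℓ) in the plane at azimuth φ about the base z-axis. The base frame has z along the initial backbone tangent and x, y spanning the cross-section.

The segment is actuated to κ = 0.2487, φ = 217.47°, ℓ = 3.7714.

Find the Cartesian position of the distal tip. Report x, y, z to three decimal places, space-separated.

-1.304 -0.999 3.242

θ = κ·ℓ = 0.2487 × 3.7714 = 0.93795 rad
ρ = (1 − cos θ)/κ = (1 − 0.59144)/0.2487 = 1.64276
z = sin θ / κ = 0.80635/0.2487 = 3.24224
x = ρ cos φ = 1.64276 × cos(217.47°) = -1.30382
y = ρ sin φ = 1.64276 × sin(217.47°) = -0.99937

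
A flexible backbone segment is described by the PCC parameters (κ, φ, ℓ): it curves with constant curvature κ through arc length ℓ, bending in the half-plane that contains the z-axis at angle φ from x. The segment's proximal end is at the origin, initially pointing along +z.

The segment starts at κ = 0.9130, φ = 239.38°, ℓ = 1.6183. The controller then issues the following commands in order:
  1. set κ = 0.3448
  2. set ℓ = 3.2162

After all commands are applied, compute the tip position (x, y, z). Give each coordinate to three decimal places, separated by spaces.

initial: κ=0.9130, φ=239.38°, ℓ=1.6183
cmd 1: set κ=0.3448 → (κ,φ,ℓ)=(0.3448,239.38°,1.6183) → tip=(-0.2241,-0.3786,1.5356)
cmd 2: set ℓ=3.2162 → (κ,φ,ℓ)=(0.3448,239.38°,3.2162) → tip=(-0.8190,-1.3837,2.5964)

-0.819 -1.384 2.596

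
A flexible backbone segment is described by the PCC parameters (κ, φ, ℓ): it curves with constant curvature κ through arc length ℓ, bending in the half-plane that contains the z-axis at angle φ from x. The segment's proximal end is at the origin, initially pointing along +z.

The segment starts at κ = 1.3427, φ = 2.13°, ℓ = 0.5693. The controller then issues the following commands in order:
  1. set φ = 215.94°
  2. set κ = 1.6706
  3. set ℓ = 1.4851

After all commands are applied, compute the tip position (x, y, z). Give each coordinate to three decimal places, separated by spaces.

-0.867 -0.629 0.367

initial: κ=1.3427, φ=2.13°, ℓ=0.5693
cmd 1: set φ=215.94° → (κ,φ,ℓ)=(1.3427,215.94°,0.5693) → tip=(-0.1678,-0.1216,0.5155)
cmd 2: set κ=1.6706 → (κ,φ,ℓ)=(1.6706,215.94°,0.5693) → tip=(-0.2032,-0.1473,0.4873)
cmd 3: set ℓ=1.4851 → (κ,φ,ℓ)=(1.6706,215.94°,1.4851) → tip=(-0.8673,-0.6288,0.3673)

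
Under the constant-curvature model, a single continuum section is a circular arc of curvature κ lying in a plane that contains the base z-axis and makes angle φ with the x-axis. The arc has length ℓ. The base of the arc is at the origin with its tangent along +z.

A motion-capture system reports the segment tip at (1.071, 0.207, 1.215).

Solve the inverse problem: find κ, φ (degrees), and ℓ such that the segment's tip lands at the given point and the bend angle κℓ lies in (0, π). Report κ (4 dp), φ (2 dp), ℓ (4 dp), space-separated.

0.8183 10.94 1.7881

ρ = √(x²+y²) = √(1.071² + 0.207²) = 1.09082
φ = atan2(y, x) mod 360° = atan2(0.207, 1.071) = 10.9391°
|p|² = ρ² + z² = 1.09082² + 1.215² = 2.66612
κ = 2ρ / |p|² = 2×1.09082 / 2.66612 = 0.81828
θ = 2·atan2(ρ, z) = 2·atan2(1.09082, 1.215) = 1.46319 rad
ℓ = θ/κ = 1.46319/0.81828 = 1.78812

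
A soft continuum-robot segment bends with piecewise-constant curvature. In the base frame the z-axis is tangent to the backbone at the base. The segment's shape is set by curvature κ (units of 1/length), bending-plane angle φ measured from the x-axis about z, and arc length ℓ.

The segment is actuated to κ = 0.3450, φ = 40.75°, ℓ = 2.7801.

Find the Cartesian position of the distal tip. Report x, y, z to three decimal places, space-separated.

θ = κ·ℓ = 0.3450 × 2.7801 = 0.95913 rad
ρ = (1 − cos θ)/κ = (1 − 0.57423)/0.3450 = 1.23412
z = sin θ / κ = 0.81869/0.3450 = 2.37303
x = ρ cos φ = 1.23412 × cos(40.75°) = 0.93493
y = ρ sin φ = 1.23412 × sin(40.75°) = 0.80558

0.935 0.806 2.373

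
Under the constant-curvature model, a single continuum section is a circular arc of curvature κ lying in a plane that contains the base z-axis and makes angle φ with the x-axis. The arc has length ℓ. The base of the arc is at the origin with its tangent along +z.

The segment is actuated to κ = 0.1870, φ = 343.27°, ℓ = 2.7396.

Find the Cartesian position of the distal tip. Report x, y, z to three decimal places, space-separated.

θ = κ·ℓ = 0.1870 × 2.7396 = 0.51231 rad
ρ = (1 − cos θ)/κ = (1 − 0.87162)/0.1870 = 0.68654
z = sin θ / κ = 0.49019/0.1870 = 2.62133
x = ρ cos φ = 0.68654 × cos(343.27°) = 0.65748
y = ρ sin φ = 0.68654 × sin(343.27°) = -0.19763

0.657 -0.198 2.621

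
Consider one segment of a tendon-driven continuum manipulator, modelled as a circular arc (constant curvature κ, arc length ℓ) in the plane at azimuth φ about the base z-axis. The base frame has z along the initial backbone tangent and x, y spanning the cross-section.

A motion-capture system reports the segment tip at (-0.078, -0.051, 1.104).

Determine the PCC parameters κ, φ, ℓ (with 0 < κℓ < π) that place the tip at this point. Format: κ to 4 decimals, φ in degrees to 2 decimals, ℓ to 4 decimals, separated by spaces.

ρ = √(x²+y²) = √(-0.078² + -0.051²) = 0.09319
φ = atan2(y, x) mod 360° = atan2(-0.051, -0.078) = 213.1785°
|p|² = ρ² + z² = 0.09319² + 1.104² = 1.22750
κ = 2ρ / |p|² = 2×0.09319 / 1.22750 = 0.15184
θ = 2·atan2(ρ, z) = 2·atan2(0.09319, 1.104) = 0.16843 rad
ℓ = θ/κ = 0.16843/0.15184 = 1.10924

0.1518 213.18 1.1092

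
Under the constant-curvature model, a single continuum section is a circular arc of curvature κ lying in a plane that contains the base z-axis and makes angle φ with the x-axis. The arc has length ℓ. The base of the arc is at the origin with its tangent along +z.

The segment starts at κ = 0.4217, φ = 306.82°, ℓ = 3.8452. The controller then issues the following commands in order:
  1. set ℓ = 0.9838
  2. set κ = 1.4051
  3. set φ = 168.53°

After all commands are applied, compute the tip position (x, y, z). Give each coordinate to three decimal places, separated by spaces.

-0.567 0.115 0.699

initial: κ=0.4217, φ=306.82°, ℓ=3.8452
cmd 1: set ℓ=0.9838 → (κ,φ,ℓ)=(0.4217,306.82°,0.9838) → tip=(0.1206,-0.1610,0.9558)
cmd 2: set κ=1.4051 → (κ,φ,ℓ)=(1.4051,306.82°,0.9838) → tip=(0.3466,-0.4630,0.6991)
cmd 3: set φ=168.53° → (κ,φ,ℓ)=(1.4051,168.53°,0.9838) → tip=(-0.5668,0.1150,0.6991)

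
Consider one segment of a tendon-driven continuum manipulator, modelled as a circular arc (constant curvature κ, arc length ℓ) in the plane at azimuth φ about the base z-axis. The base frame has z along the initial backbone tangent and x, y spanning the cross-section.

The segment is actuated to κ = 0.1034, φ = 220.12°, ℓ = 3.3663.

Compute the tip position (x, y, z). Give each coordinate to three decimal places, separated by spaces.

θ = κ·ℓ = 0.1034 × 3.3663 = 0.34808 rad
ρ = (1 − cos θ)/κ = (1 − 0.94003)/0.1034 = 0.57997
z = sin θ / κ = 0.34109/0.1034 = 3.29874
x = ρ cos φ = 0.57997 × cos(220.12°) = -0.44350
y = ρ sin φ = 0.57997 × sin(220.12°) = -0.37373

-0.444 -0.374 3.299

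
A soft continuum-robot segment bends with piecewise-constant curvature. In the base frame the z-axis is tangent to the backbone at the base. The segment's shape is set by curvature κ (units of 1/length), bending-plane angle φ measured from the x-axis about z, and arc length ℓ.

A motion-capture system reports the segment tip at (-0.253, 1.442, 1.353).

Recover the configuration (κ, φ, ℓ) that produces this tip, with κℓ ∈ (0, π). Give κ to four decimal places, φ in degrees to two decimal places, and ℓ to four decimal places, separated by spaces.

0.7368 99.95 2.2388

ρ = √(x²+y²) = √(-0.253² + 1.442²) = 1.46403
φ = atan2(y, x) mod 360° = atan2(1.442, -0.253) = 99.9513°
|p|² = ρ² + z² = 1.46403² + 1.353² = 3.97398
κ = 2ρ / |p|² = 2×1.46403 / 3.97398 = 0.73681
θ = 2·atan2(ρ, z) = 2·atan2(1.46403, 1.353) = 1.64958 rad
ℓ = θ/κ = 1.64958/0.73681 = 2.23883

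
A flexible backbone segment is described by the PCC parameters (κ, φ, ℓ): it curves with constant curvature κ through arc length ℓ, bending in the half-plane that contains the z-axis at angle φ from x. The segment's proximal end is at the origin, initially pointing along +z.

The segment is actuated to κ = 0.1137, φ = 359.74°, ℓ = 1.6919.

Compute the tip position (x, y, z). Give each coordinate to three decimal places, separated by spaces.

θ = κ·ℓ = 0.1137 × 1.6919 = 0.19237 rad
ρ = (1 − cos θ)/κ = (1 − 0.98155)/0.1137 = 0.16223
z = sin θ / κ = 0.19118/0.1137 = 1.68148
x = ρ cos φ = 0.16223 × cos(359.74°) = 0.16223
y = ρ sin φ = 0.16223 × sin(359.74°) = -0.00074

0.162 -0.001 1.681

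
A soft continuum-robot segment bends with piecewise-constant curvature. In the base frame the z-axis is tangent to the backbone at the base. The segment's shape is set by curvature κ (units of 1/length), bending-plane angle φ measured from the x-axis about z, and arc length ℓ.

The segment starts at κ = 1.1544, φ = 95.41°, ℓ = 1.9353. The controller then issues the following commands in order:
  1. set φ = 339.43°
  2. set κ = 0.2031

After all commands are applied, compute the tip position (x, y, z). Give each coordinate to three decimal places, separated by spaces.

0.352 -0.132 1.886

initial: κ=1.1544, φ=95.41°, ℓ=1.9353
cmd 1: set φ=339.43° → (κ,φ,ℓ)=(1.1544,339.43°,1.9353) → tip=(1.3104,-0.4918,0.6826)
cmd 2: set κ=0.2031 → (κ,φ,ℓ)=(0.2031,339.43°,1.9353) → tip=(0.3515,-0.1319,1.8859)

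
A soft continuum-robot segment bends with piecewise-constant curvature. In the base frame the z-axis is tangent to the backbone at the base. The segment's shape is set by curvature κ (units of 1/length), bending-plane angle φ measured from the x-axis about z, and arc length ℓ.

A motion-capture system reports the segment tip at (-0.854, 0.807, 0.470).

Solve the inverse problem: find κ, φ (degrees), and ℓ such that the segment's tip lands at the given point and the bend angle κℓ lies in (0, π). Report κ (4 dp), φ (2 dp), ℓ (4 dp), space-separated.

1.4674 136.62 1.6223

ρ = √(x²+y²) = √(-0.854² + 0.807²) = 1.17497
φ = atan2(y, x) mod 360° = atan2(0.807, -0.854) = 136.6208°
|p|² = ρ² + z² = 1.17497² + 0.470² = 1.60147
κ = 2ρ / |p|² = 2×1.17497 / 1.60147 = 1.46737
θ = 2·atan2(ρ, z) = 2·atan2(1.17497, 0.470) = 2.38056 rad
ℓ = θ/κ = 2.38056/1.46737 = 1.62233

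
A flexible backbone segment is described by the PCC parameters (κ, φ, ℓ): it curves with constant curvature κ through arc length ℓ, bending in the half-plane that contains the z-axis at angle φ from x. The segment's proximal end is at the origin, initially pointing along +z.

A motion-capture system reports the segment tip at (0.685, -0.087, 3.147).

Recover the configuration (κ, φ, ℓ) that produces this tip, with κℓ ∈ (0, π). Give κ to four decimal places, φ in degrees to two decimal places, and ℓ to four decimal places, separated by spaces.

ρ = √(x²+y²) = √(0.685² + -0.087²) = 0.69050
φ = atan2(y, x) mod 360° = atan2(-0.087, 0.685) = 352.7618°
|p|² = ρ² + z² = 0.69050² + 3.147² = 10.38040
κ = 2ρ / |p|² = 2×0.69050 / 10.38040 = 0.13304
θ = 2·atan2(ρ, z) = 2·atan2(0.69050, 3.147) = 0.43199 rad
ℓ = θ/κ = 0.43199/0.13304 = 3.24705

0.1330 352.76 3.2471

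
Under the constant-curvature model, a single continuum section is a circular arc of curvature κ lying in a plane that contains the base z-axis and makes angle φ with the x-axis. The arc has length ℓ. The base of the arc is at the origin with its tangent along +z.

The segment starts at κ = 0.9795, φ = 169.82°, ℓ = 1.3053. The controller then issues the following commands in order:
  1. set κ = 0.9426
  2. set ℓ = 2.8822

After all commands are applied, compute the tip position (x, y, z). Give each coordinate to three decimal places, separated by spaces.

-1.996 0.358 0.437

initial: κ=0.9795, φ=169.82°, ℓ=1.3053
cmd 1: set κ=0.9426 → (κ,φ,ℓ)=(0.9426,169.82°,1.3053) → tip=(-0.6956,0.1249,1.0000)
cmd 2: set ℓ=2.8822 → (κ,φ,ℓ)=(0.9426,169.82°,2.8822) → tip=(-1.9956,0.3583,0.4373)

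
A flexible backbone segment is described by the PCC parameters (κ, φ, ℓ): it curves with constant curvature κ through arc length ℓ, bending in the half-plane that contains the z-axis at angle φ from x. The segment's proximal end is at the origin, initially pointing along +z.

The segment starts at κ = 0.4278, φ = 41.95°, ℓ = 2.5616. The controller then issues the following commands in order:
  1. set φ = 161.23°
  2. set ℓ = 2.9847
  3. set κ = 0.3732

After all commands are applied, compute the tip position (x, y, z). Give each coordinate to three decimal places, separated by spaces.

-1.418 0.482 2.405

initial: κ=0.4278, φ=41.95°, ℓ=2.5616
cmd 1: set φ=161.23° → (κ,φ,ℓ)=(0.4278,161.23°,2.5616) → tip=(-1.2011,0.4082,2.0788)
cmd 2: set ℓ=2.9847 → (κ,φ,ℓ)=(0.4278,161.23°,2.9847) → tip=(-1.5720,0.5342,2.2373)
cmd 3: set κ=0.3732 → (κ,φ,ℓ)=(0.3732,161.23°,2.9847) → tip=(-1.4178,0.4818,2.4047)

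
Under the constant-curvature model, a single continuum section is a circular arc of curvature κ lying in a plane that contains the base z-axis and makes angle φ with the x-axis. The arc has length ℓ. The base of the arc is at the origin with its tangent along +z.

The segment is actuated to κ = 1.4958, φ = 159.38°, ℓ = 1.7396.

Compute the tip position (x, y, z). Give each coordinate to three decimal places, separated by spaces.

θ = κ·ℓ = 1.4958 × 1.7396 = 2.60209 rad
ρ = (1 − cos θ)/κ = (1 − -0.85797)/1.4958 = 1.24212
z = sin θ / κ = 0.51371/1.4958 = 0.34343
x = ρ cos φ = 1.24212 × cos(159.38°) = -1.16255
y = ρ sin φ = 1.24212 × sin(159.38°) = 0.43744

-1.163 0.437 0.343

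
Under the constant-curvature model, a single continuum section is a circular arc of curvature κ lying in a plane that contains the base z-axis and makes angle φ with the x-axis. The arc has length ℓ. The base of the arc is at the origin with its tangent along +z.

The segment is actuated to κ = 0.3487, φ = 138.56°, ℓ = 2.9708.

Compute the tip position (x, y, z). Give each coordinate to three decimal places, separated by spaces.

θ = κ·ℓ = 0.3487 × 2.9708 = 1.03592 rad
ρ = (1 − cos θ)/κ = (1 − 0.50974)/0.3487 = 1.40598
z = sin θ / κ = 0.86033/0.3487 = 2.46725
x = ρ cos φ = 1.40598 × cos(138.56°) = -1.05399
y = ρ sin φ = 1.40598 × sin(138.56°) = 0.93052

-1.054 0.931 2.467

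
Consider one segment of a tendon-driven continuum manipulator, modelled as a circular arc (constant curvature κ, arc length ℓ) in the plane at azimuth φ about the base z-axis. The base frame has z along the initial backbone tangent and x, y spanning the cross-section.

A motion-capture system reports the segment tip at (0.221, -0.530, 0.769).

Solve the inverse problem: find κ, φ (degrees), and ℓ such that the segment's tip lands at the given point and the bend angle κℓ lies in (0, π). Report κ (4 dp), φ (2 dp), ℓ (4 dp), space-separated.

ρ = √(x²+y²) = √(0.221² + -0.530²) = 0.57423
φ = atan2(y, x) mod 360° = atan2(-0.530, 0.221) = 292.6352°
|p|² = ρ² + z² = 0.57423² + 0.769² = 0.92110
κ = 2ρ / |p|² = 2×0.57423 / 0.92110 = 1.24683
θ = 2·atan2(ρ, z) = 2·atan2(0.57423, 0.769) = 1.28280 rad
ℓ = θ/κ = 1.28280/1.24683 = 1.02885

1.2468 292.64 1.0288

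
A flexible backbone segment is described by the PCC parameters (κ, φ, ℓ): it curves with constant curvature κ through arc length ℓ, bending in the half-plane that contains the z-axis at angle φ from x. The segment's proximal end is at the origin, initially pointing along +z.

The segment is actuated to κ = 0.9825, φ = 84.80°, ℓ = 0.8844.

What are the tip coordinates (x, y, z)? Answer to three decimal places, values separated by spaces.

θ = κ·ℓ = 0.9825 × 0.8844 = 0.86892 rad
ρ = (1 − cos θ)/κ = (1 − 0.64565)/0.9825 = 0.36066
z = sin θ / κ = 0.76363/0.9825 = 0.77724
x = ρ cos φ = 0.36066 × cos(84.80°) = 0.03269
y = ρ sin φ = 0.36066 × sin(84.80°) = 0.35918

0.033 0.359 0.777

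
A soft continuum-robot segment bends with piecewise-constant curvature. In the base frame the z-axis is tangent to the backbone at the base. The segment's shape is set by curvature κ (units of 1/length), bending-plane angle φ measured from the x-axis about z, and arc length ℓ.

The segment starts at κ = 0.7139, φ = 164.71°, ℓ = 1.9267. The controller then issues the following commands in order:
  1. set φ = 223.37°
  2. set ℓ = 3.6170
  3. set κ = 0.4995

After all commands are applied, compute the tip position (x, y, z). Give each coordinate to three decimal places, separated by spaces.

-1.795 -1.696 1.947

initial: κ=0.7139, φ=164.71°, ℓ=1.9267
cmd 1: set φ=223.37° → (κ,φ,ℓ)=(0.7139,223.37°,1.9267) → tip=(-0.8206,-0.7752,1.3741)
cmd 2: set ℓ=3.6170 → (κ,φ,ℓ)=(0.7139,223.37°,3.6170) → tip=(-1.8813,-1.7772,0.7434)
cmd 3: set κ=0.4995 → (κ,φ,ℓ)=(0.4995,223.37°,3.6170) → tip=(-1.7955,-1.6961,1.9466)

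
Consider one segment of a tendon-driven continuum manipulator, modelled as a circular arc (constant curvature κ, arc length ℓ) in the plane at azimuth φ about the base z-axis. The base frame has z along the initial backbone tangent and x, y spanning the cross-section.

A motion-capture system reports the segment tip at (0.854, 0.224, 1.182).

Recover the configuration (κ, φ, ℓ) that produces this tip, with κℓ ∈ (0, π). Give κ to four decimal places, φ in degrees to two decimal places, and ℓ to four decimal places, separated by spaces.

0.8112 14.70 1.5816

ρ = √(x²+y²) = √(0.854² + 0.224²) = 0.88289
φ = atan2(y, x) mod 360° = atan2(0.224, 0.854) = 14.6973°
|p|² = ρ² + z² = 0.88289² + 1.182² = 2.17662
κ = 2ρ / |p|² = 2×0.88289 / 2.17662 = 0.81125
θ = 2·atan2(ρ, z) = 2·atan2(0.88289, 1.182) = 1.28309 rad
ℓ = θ/κ = 1.28309/0.81125 = 1.58162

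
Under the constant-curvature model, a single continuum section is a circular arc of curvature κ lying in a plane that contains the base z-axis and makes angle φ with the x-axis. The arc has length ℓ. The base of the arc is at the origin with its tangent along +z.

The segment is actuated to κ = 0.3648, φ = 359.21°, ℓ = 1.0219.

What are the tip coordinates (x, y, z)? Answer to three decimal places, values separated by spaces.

θ = κ·ℓ = 0.3648 × 1.0219 = 0.37279 rad
ρ = (1 − cos θ)/κ = (1 − 0.93132)/0.3648 = 0.18828
z = sin θ / κ = 0.36421/0.3648 = 0.99839
x = ρ cos φ = 0.18828 × cos(359.21°) = 0.18826
y = ρ sin φ = 0.18828 × sin(359.21°) = -0.00260

0.188 -0.003 0.998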